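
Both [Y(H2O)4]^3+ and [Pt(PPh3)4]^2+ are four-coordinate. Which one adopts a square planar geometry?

[Pt(PPh3)4]^2+

For [Y(H2O)4]^3+: Ligand charges: water is neutral. With an overall charge of +3 the yttrium centre must be in the +3 oxidation state. Yttrium is a group-3 element; Y(III) is therefore d⁰. A d⁰ ion has no crystal-field stabilisation preference between square planar and tetrahedral, so four ligands adopt the sterically favoured tetrahedral geometry. → tetrahedral.
For [Pt(PPh3)4]^2+: Triphenylphosphine is neutral; balancing the +2 overall charge requires Pt(II). Platinum is a group-10 element; Pt(II) is therefore d⁸. A 5d d⁸ ion has a large crystal-field splitting; square planar leaves the high-energy d_{x²−y²} orbital empty and maximises CFSE. → square planar.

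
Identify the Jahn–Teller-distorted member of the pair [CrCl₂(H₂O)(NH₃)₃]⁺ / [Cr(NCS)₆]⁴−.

[CrCl₂(H₂O)(NH₃)₃]⁺: Summing ligand charges against the +1 overall charge gives an oxidation state of +3 for chromium. Cr sits in group 6, so the d-electron count is 6 − 3 = 3. The d³ configuration leaves the e_g set evenly filled (or empty) — no strong Jahn–Teller driving force.
[Cr(NCS)₆]⁴−: Ligand charges: each isothiocyanate is −1. With an overall charge of −4 the chromium centre must be in the +2 oxidation state. Cr sits in group 6, so the d-electron count is 6 − 2 = 4. Isothiocyanate is a weak-field ligand for a first-row metal, so the complex is high-spin. The t₂g³e_g¹ (high-spin) configuration has an unevenly filled e_g set; the Jahn–Teller theorem predicts a tetragonal distortion (typically axial elongation) to lift the degeneracy.

[Cr(NCS)₆]⁴−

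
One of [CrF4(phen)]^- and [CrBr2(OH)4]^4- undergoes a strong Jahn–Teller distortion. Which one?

[CrF4(phen)]^-: Each fluoride is −1; 1,10-phenanthroline is neutral; balancing the −1 overall charge requires Cr(III). Chromium is a group-6 element; Cr(III) is therefore d³. The d³ configuration leaves the e_g set evenly filled (or empty) — no strong Jahn–Teller driving force.
[CrBr2(OH)4]^4-: Each bromide is −1; each hydroxide is −1; balancing the −4 overall charge requires Cr(II). Group 6 minus oxidation state 2 gives a d⁴ configuration. Bromide and hydroxide are weak-field ligands for a first-row metal, so the complex is high-spin. The t₂g³e_g¹ (high-spin) configuration has an unevenly filled e_g set; the Jahn–Teller theorem predicts a tetragonal distortion (typically axial elongation) to lift the degeneracy.

[CrBr2(OH)4]^4-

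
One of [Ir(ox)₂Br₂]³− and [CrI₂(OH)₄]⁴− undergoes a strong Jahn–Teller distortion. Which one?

[Ir(ox)₂Br₂]³−: Summing ligand charges against the −3 overall charge gives an oxidation state of +3 for iridium. Ir sits in group 9, so the d-electron count is 9 − 3 = 6. A 5d ion has a large Δₒ and is invariably low-spin. The d⁶ configuration leaves the e_g set evenly filled (or empty) — no strong Jahn–Teller driving force.
[CrI₂(OH)₄]⁴−: Ligand charges: each iodide is −1; each hydroxide is −1. With an overall charge of −4 the chromium centre must be in the +2 oxidation state. Cr sits in group 6, so the d-electron count is 6 − 2 = 4. Hydroxide and iodide are weak-field ligands for a first-row metal, so the complex is high-spin. The t₂g³e_g¹ (high-spin) configuration has an unevenly filled e_g set; the Jahn–Teller theorem predicts a tetragonal distortion (typically axial elongation) to lift the degeneracy.

[CrI₂(OH)₄]⁴−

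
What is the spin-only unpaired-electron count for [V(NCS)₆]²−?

Each isothiocyanate is −1; balancing the −2 overall charge requires V(IV).
V sits in group 5, so the d-electron count is 5 − 4 = 1.
In an octahedral field the d¹ configuration is t₂g¹e_g⁰ (only one arrangement possible), giving 1 unpaired electron.

1 unpaired electron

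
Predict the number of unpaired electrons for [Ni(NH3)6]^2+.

2

Summing ligand charges against the +2 overall charge gives an oxidation state of +2 for nickel.
Nickel is a group-10 element; Ni(II) is therefore d⁸.
In an octahedral field the d⁸ configuration is t₂g⁶e_g² (only one arrangement possible), giving 2 unpaired electrons.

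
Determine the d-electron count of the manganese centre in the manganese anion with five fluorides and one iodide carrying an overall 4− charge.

d⁵

Ligand charges: each fluoride is −1; each iodide is −1. With an overall charge of −4 the manganese centre must be in the +2 oxidation state.
Mn sits in group 7, so the d-electron count is 7 − 2 = 5.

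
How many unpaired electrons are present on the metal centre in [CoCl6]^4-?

3

Each chloride is −1; balancing the −4 overall charge requires Co(II).
Co sits in group 9, so the d-electron count is 9 − 2 = 7.
The spin state decides the count: Chloride is a weak-field ligand for a first-row metal, so the complex is high-spin.
An octahedral high-spin d⁷ ion is t₂g⁵e_g², giving 3 unpaired electrons.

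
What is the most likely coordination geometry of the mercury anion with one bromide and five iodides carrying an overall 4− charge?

Ligand charges: each bromide is −1; each iodide is −1. With an overall charge of −4 the mercury centre must be in the +2 oxidation state.
Group 12 minus oxidation state 2 gives a d¹⁰ configuration.
Coordination number: 6.
Six donors around a single metal centre give an octahedral coordination sphere.

octahedral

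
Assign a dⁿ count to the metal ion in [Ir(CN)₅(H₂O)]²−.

d6

Summing ligand charges against the −2 overall charge gives an oxidation state of +3 for iridium.
Iridium is a group-9 element; Ir(III) is therefore d⁶.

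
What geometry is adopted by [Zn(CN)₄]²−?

tetrahedral

Ligand charges: each cyanide is −1. With an overall charge of −2 the zinc centre must be in the +2 oxidation state.
Zinc is a group-12 element; Zn(II) is therefore d¹⁰.
With 4 monodentate ligands the coordination number is 4.
A d¹⁰ ion has no crystal-field stabilisation preference between square planar and tetrahedral, so four ligands adopt the sterically favoured tetrahedral geometry.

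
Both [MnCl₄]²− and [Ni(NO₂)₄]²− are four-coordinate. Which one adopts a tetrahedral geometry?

For [MnCl₄]²−: Summing ligand charges against the −2 overall charge gives an oxidation state of +2 for manganese. Mn sits in group 7, so the d-electron count is 7 − 2 = 5. A high-spin d⁵ ion has zero CFSE in either geometry, so four ligands adopt the sterically favoured tetrahedral geometry. → tetrahedral.
For [Ni(NO₂)₄]²−: Ligand charges: each nitro (N-bound nitrite) is −1. With an overall charge of −2 the nickel centre must be in the +2 oxidation state. Ni sits in group 10, so the d-electron count is 10 − 2 = 8. Nitro (N-bound nitrite) is a strong-field ligand (high in the spectrochemical series). A 3d d⁸ ion with strong-field ligands gains enough CFSE to favour square planar over tetrahedral. → square planar.

[MnCl₄]²−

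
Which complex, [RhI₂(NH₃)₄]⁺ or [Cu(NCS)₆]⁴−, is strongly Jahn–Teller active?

[RhI₂(NH₃)₄]⁺: Ligand charges: each iodide is −1; ammonia is neutral. With an overall charge of +1 the rhodium centre must be in the +3 oxidation state. Rh sits in group 9, so the d-electron count is 9 − 3 = 6. A 4d ion has a large Δₒ and is invariably low-spin. The d⁶ configuration leaves the e_g set evenly filled (or empty) — no strong Jahn–Teller driving force.
[Cu(NCS)₆]⁴−: Summing ligand charges against the −4 overall charge gives an oxidation state of +2 for copper. Cu sits in group 11, so the d-electron count is 11 − 2 = 9. The t₂g⁶e_g³ configuration has an unevenly filled e_g set; the Jahn–Teller theorem predicts a tetragonal distortion (typically axial elongation) to lift the degeneracy.

[Cu(NCS)₆]⁴−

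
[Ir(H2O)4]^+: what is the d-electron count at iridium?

Water is neutral; balancing the +1 overall charge requires Ir(I).
Ir sits in group 9, so the d-electron count is 9 − 1 = 8.

d8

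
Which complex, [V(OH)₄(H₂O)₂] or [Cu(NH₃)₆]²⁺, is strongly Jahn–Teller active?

[Cu(NH₃)₆]²⁺

[V(OH)₄(H₂O)₂]: Each hydroxide is −1; water is neutral; balancing the 0 overall charge requires V(IV). Group 5 minus oxidation state 4 gives a d¹ configuration. The d¹ configuration leaves the e_g set evenly filled (or empty) — no strong Jahn–Teller driving force.
[Cu(NH₃)₆]²⁺: Ligand charges: ammonia is neutral. With an overall charge of +2 the copper centre must be in the +2 oxidation state. Group 11 minus oxidation state 2 gives a d⁹ configuration. The t₂g⁶e_g³ configuration has an unevenly filled e_g set; the Jahn–Teller theorem predicts a tetragonal distortion (typically axial elongation) to lift the degeneracy.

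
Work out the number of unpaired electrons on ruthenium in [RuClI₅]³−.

1 unpaired electron

Ligand charges: each chloride is −1; each iodide is −1. With an overall charge of −3 the ruthenium centre must be in the +3 oxidation state.
Ruthenium is a group-8 element; Ru(III) is therefore d⁵.
The spin state decides the count: a 4d ion has a large Δₒ and is invariably low-spin.
An octahedral low-spin d⁵ ion is t₂g⁵e_g⁰, giving 1 unpaired electron.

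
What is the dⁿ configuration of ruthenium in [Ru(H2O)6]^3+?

Water is neutral; balancing the +3 overall charge requires Ru(III).
Group 8 minus oxidation state 3 gives a d⁵ configuration.

d⁵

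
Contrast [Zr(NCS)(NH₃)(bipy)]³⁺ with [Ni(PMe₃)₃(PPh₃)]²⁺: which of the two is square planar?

For [Zr(NCS)(NH₃)(bipy)]³⁺: Summing ligand charges against the +3 overall charge gives an oxidation state of +4 for zirconium. Group 4 minus oxidation state 4 gives a d⁰ configuration. A d⁰ ion has no crystal-field stabilisation preference between square planar and tetrahedral, so four ligands adopt the sterically favoured tetrahedral geometry. → tetrahedral.
For [Ni(PMe₃)₃(PPh₃)]²⁺: Trimethylphosphine is neutral; triphenylphosphine is neutral; balancing the +2 overall charge requires Ni(II). Ni sits in group 10, so the d-electron count is 10 − 2 = 8. Trimethylphosphine and triphenylphosphine are strong-field ligands (high in the spectrochemical series). A 3d d⁸ ion with strong-field ligands gains enough CFSE to favour square planar over tetrahedral. → square planar.

[Ni(PMe₃)₃(PPh₃)]²⁺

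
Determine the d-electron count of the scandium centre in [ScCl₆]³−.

Each chloride is −1; balancing the −3 overall charge requires Sc(III).
Scandium is a group-3 element; Sc(III) is therefore d⁰.

d0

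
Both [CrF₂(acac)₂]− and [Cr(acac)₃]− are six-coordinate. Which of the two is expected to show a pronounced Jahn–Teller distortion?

[Cr(acac)₃]−

[CrF₂(acac)₂]−: Summing ligand charges against the −1 overall charge gives an oxidation state of +3 for chromium. Cr sits in group 6, so the d-electron count is 6 − 3 = 3. The d³ configuration leaves the e_g set evenly filled (or empty) — no strong Jahn–Teller driving force.
[Cr(acac)₃]−: Summing ligand charges against the −1 overall charge gives an oxidation state of +2 for chromium. Chromium is a group-6 element; Cr(II) is therefore d⁴. Acetylacetonate is a weak-field ligand for a first-row metal, so the complex is high-spin. The t₂g³e_g¹ (high-spin) configuration has an unevenly filled e_g set; the Jahn–Teller theorem predicts a tetragonal distortion (typically axial elongation) to lift the degeneracy.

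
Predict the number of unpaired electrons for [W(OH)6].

0

Each hydroxide is −1; balancing the 0 overall charge requires W(VI).
Group 6 minus oxidation state 6 gives a d⁰ configuration.
In an octahedral field the d⁰ configuration is t₂g⁰e_g⁰, giving 0 unpaired electrons.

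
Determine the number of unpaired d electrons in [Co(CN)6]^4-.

1

Summing ligand charges against the −4 overall charge gives an oxidation state of +2 for cobalt.
Co sits in group 9, so the d-electron count is 9 − 2 = 7.
The spin state decides the count: Cyanide is a strong-field ligand (high in the spectrochemical series) for a first-row metal, so the complex is low-spin.
An octahedral low-spin d⁷ ion is t₂g⁶e_g¹, giving 1 unpaired electron.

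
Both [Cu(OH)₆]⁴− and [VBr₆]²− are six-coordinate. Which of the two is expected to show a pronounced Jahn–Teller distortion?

[Cu(OH)₆]⁴−: Each hydroxide is −1; balancing the −4 overall charge requires Cu(II). Copper is a group-11 element; Cu(II) is therefore d⁹. The t₂g⁶e_g³ configuration has an unevenly filled e_g set; the Jahn–Teller theorem predicts a tetragonal distortion (typically axial elongation) to lift the degeneracy.
[VBr₆]²−: Ligand charges: each bromide is −1. With an overall charge of −2 the vanadium centre must be in the +4 oxidation state. Vanadium is a group-5 element; V(IV) is therefore d¹. The d¹ configuration leaves the e_g set evenly filled (or empty) — no strong Jahn–Teller driving force.

[Cu(OH)₆]⁴−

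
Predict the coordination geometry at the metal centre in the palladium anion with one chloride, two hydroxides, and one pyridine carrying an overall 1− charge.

square planar

Summing ligand charges against the −1 overall charge gives an oxidation state of +2 for palladium.
Palladium is a group-10 element; Pd(II) is therefore d⁸.
With 4 monodentate ligands the coordination number is 4.
A 4d d⁸ ion has a large crystal-field splitting; square planar leaves the high-energy d_{x²−y²} orbital empty and maximises CFSE.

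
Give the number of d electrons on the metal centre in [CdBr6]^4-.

Each bromide is −1; balancing the −4 overall charge requires Cd(II).
Cd sits in group 12, so the d-electron count is 12 − 2 = 10.

d10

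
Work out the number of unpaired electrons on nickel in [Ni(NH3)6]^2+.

Ammonia is neutral; balancing the +2 overall charge requires Ni(II).
Group 10 minus oxidation state 2 gives a d⁸ configuration.
In an octahedral field the d⁸ configuration is t₂g⁶e_g² (only one arrangement possible), giving 2 unpaired electrons.

2 unpaired electrons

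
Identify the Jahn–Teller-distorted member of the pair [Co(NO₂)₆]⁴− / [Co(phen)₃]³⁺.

[Co(NO₂)₆]⁴−

[Co(NO₂)₆]⁴−: Each nitro (N-bound nitrite) is −1; balancing the −4 overall charge requires Co(II). Cobalt is a group-9 element; Co(II) is therefore d⁷. Nitro (N-bound nitrite) is a strong-field ligand (high in the spectrochemical series) for a first-row metal, so the complex is low-spin. The t₂g⁶e_g¹ (low-spin) configuration has an unevenly filled e_g set; the Jahn–Teller theorem predicts a tetragonal distortion (typically axial elongation) to lift the degeneracy.
[Co(phen)₃]³⁺: Summing ligand charges against the +3 overall charge gives an oxidation state of +3 for cobalt. Cobalt is a group-9 element; Co(III) is therefore d⁶. Co(III) has an exceptionally large octahedral splitting and is low-spin with essentially every ligand except fluoride. The d⁶ configuration leaves the e_g set evenly filled (or empty) — no strong Jahn–Teller driving force.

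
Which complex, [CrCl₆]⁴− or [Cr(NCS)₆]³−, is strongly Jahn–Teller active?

[CrCl₆]⁴−: Each chloride is −1; balancing the −4 overall charge requires Cr(II). Chromium is a group-6 element; Cr(II) is therefore d⁴. Chloride is a weak-field ligand for a first-row metal, so the complex is high-spin. The t₂g³e_g¹ (high-spin) configuration has an unevenly filled e_g set; the Jahn–Teller theorem predicts a tetragonal distortion (typically axial elongation) to lift the degeneracy.
[Cr(NCS)₆]³−: Summing ligand charges against the −3 overall charge gives an oxidation state of +3 for chromium. Cr sits in group 6, so the d-electron count is 6 − 3 = 3. The d³ configuration leaves the e_g set evenly filled (or empty) — no strong Jahn–Teller driving force.

[CrCl₆]⁴−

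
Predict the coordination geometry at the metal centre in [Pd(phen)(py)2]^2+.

Summing ligand charges against the +2 overall charge gives an oxidation state of +2 for palladium.
Palladium is a group-10 element; Pd(II) is therefore d⁸.
Counting donor atoms: 1×1,10-phenanthroline (bidentate) → 2 donors; 2×pyridine (monodentate) → 2 donors. Coordination number = 4.
A 4d d⁸ ion has a large crystal-field splitting; square planar leaves the high-energy d_{x²−y²} orbital empty and maximises CFSE.

square planar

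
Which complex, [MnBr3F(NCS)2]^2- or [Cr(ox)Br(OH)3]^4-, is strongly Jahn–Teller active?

[Cr(ox)Br(OH)3]^4-

[MnBr3F(NCS)2]^2-: Summing ligand charges against the −2 overall charge gives an oxidation state of +4 for manganese. Manganese is a group-7 element; Mn(IV) is therefore d³. The d³ configuration leaves the e_g set evenly filled (or empty) — no strong Jahn–Teller driving force.
[Cr(ox)Br(OH)3]^4-: Ligand charges: each oxalate is −2; each bromide is −1; each hydroxide is −1. With an overall charge of −4 the chromium centre must be in the +2 oxidation state. Cr sits in group 6, so the d-electron count is 6 − 2 = 4. Bromide, hydroxide, and oxalate are weak-field ligands for a first-row metal, so the complex is high-spin. The t₂g³e_g¹ (high-spin) configuration has an unevenly filled e_g set; the Jahn–Teller theorem predicts a tetragonal distortion (typically axial elongation) to lift the degeneracy.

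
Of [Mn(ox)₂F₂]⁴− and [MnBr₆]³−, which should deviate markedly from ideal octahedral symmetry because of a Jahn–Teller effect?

[Mn(ox)₂F₂]⁴−: Summing ligand charges against the −4 overall charge gives an oxidation state of +2 for manganese. Mn sits in group 7, so the d-electron count is 7 − 2 = 5. Fluoride and oxalate are weak-field ligands for a first-row metal, so the complex is high-spin. The d⁵ configuration leaves the e_g set evenly filled (or empty) — no strong Jahn–Teller driving force.
[MnBr₆]³−: Summing ligand charges against the −3 overall charge gives an oxidation state of +3 for manganese. Group 7 minus oxidation state 3 gives a d⁴ configuration. Bromide is a weak-field ligand for a first-row metal, so the complex is high-spin. The t₂g³e_g¹ (high-spin) configuration has an unevenly filled e_g set; the Jahn–Teller theorem predicts a tetragonal distortion (typically axial elongation) to lift the degeneracy.

[MnBr₆]³−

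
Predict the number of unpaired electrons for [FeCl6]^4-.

Ligand charges: each chloride is −1. With an overall charge of −4 the iron centre must be in the +2 oxidation state.
Fe sits in group 8, so the d-electron count is 8 − 2 = 6.
The spin state decides the count: Chloride is a weak-field ligand for a first-row metal, so the complex is high-spin.
An octahedral high-spin d⁶ ion is t₂g⁴e_g², giving 4 unpaired electrons.

4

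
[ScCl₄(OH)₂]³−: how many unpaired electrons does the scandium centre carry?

Ligand charges: each chloride is −1; each hydroxide is −1. With an overall charge of −3 the scandium centre must be in the +3 oxidation state.
Group 3 minus oxidation state 3 gives a d⁰ configuration.
In an octahedral field the d⁰ configuration is t₂g⁰e_g⁰, giving 0 unpaired electrons.

0 unpaired electrons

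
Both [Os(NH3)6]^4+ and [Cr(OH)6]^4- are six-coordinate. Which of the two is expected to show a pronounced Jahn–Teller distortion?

[Os(NH3)6]^4+: Ligand charges: ammonia is neutral. With an overall charge of +4 the osmium centre must be in the +4 oxidation state. Osmium is a group-8 element; Os(IV) is therefore d⁴. A 5d ion has a large Δₒ and is invariably low-spin. The d⁴ configuration leaves the e_g set evenly filled (or empty) — no strong Jahn–Teller driving force.
[Cr(OH)6]^4-: Ligand charges: each hydroxide is −1. With an overall charge of −4 the chromium centre must be in the +2 oxidation state. Chromium is a group-6 element; Cr(II) is therefore d⁴. Hydroxide is a weak-field ligand for a first-row metal, so the complex is high-spin. The t₂g³e_g¹ (high-spin) configuration has an unevenly filled e_g set; the Jahn–Teller theorem predicts a tetragonal distortion (typically axial elongation) to lift the degeneracy.

[Cr(OH)6]^4-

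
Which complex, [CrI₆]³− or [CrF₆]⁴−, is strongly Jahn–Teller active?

[CrF₆]⁴−

[CrI₆]³−: Ligand charges: each iodide is −1. With an overall charge of −3 the chromium centre must be in the +3 oxidation state. Group 6 minus oxidation state 3 gives a d³ configuration. The d³ configuration leaves the e_g set evenly filled (or empty) — no strong Jahn–Teller driving force.
[CrF₆]⁴−: Ligand charges: each fluoride is −1. With an overall charge of −4 the chromium centre must be in the +2 oxidation state. Chromium is a group-6 element; Cr(II) is therefore d⁴. Fluoride is a weak-field ligand for a first-row metal, so the complex is high-spin. The t₂g³e_g¹ (high-spin) configuration has an unevenly filled e_g set; the Jahn–Teller theorem predicts a tetragonal distortion (typically axial elongation) to lift the degeneracy.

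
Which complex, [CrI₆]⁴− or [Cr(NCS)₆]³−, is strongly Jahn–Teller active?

[CrI₆]⁴−: Summing ligand charges against the −4 overall charge gives an oxidation state of +2 for chromium. Group 6 minus oxidation state 2 gives a d⁴ configuration. Iodide is a weak-field ligand for a first-row metal, so the complex is high-spin. The t₂g³e_g¹ (high-spin) configuration has an unevenly filled e_g set; the Jahn–Teller theorem predicts a tetragonal distortion (typically axial elongation) to lift the degeneracy.
[Cr(NCS)₆]³−: Summing ligand charges against the −3 overall charge gives an oxidation state of +3 for chromium. Chromium is a group-6 element; Cr(III) is therefore d³. The d³ configuration leaves the e_g set evenly filled (or empty) — no strong Jahn–Teller driving force.

[CrI₆]⁴−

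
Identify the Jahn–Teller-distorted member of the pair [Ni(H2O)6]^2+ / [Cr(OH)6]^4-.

[Cr(OH)6]^4-

[Ni(H2O)6]^2+: Ligand charges: water is neutral. With an overall charge of +2 the nickel centre must be in the +2 oxidation state. Group 10 minus oxidation state 2 gives a d⁸ configuration. The d⁸ configuration leaves the e_g set evenly filled (or empty) — no strong Jahn–Teller driving force.
[Cr(OH)6]^4-: Summing ligand charges against the −4 overall charge gives an oxidation state of +2 for chromium. Chromium is a group-6 element; Cr(II) is therefore d⁴. Hydroxide is a weak-field ligand for a first-row metal, so the complex is high-spin. The t₂g³e_g¹ (high-spin) configuration has an unevenly filled e_g set; the Jahn–Teller theorem predicts a tetragonal distortion (typically axial elongation) to lift the degeneracy.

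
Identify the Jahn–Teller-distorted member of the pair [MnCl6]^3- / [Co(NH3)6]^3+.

[MnCl6]^3-

[MnCl6]^3-: Summing ligand charges against the −3 overall charge gives an oxidation state of +3 for manganese. Group 7 minus oxidation state 3 gives a d⁴ configuration. Chloride is a weak-field ligand for a first-row metal, so the complex is high-spin. The t₂g³e_g¹ (high-spin) configuration has an unevenly filled e_g set; the Jahn–Teller theorem predicts a tetragonal distortion (typically axial elongation) to lift the degeneracy.
[Co(NH3)6]^3+: Ammonia is neutral; balancing the +3 overall charge requires Co(III). Cobalt is a group-9 element; Co(III) is therefore d⁶. Co(III) has an exceptionally large octahedral splitting and is low-spin with essentially every ligand except fluoride. The d⁶ configuration leaves the e_g set evenly filled (or empty) — no strong Jahn–Teller driving force.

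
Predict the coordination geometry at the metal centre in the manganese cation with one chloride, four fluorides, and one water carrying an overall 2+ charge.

octahedral

Summing ligand charges against the +2 overall charge gives an oxidation state of +7 for manganese.
Manganese is a group-7 element; Mn(VII) is therefore d⁰.
With 6 monodentate ligands the coordination number is 6.
Six donors around a single metal centre give an octahedral coordination sphere.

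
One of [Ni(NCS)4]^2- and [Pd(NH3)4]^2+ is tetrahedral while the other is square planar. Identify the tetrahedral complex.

For [Ni(NCS)4]^2-: Ligand charges: each isothiocyanate is −1. With an overall charge of −2 the nickel centre must be in the +2 oxidation state. Group 10 minus oxidation state 2 gives a d⁸ configuration. Isothiocyanate is a weak-field ligand. With weak-field ligands the CFSE gain from square planar is small, so a 3d d⁸ ion takes the sterically preferred tetrahedral geometry. → tetrahedral.
For [Pd(NH3)4]^2+: Ammonia is neutral; balancing the +2 overall charge requires Pd(II). Group 10 minus oxidation state 2 gives a d⁸ configuration. A 4d d⁸ ion has a large crystal-field splitting; square planar leaves the high-energy d_{x²−y²} orbital empty and maximises CFSE. → square planar.

[Ni(NCS)4]^2-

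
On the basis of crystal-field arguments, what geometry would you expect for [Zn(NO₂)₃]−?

Each nitro (N-bound nitrite) is −1; balancing the −1 overall charge requires Zn(II).
Group 12 minus oxidation state 2 gives a d¹⁰ configuration.
With 3 monodentate ligands the coordination number is 3.
Three ligands around a d¹⁰ centre minimise repulsion in a trigonal-planar arrangement.

trigonal planar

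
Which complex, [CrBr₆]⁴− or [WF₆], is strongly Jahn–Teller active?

[CrBr₆]⁴−: Each bromide is −1; balancing the −4 overall charge requires Cr(II). Cr sits in group 6, so the d-electron count is 6 − 2 = 4. Bromide is a weak-field ligand for a first-row metal, so the complex is high-spin. The t₂g³e_g¹ (high-spin) configuration has an unevenly filled e_g set; the Jahn–Teller theorem predicts a tetragonal distortion (typically axial elongation) to lift the degeneracy.
[WF₆]: Summing ligand charges against the 0 overall charge gives an oxidation state of +6 for tungsten. Tungsten is a group-6 element; W(VI) is therefore d⁰. The d⁰ configuration leaves the e_g set evenly filled (or empty) — no strong Jahn–Teller driving force.

[CrBr₆]⁴−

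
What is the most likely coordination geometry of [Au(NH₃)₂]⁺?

linear

Ligand charges: ammonia is neutral. With an overall charge of +1 the gold centre must be in the +1 oxidation state.
Group 11 minus oxidation state 1 gives a d¹⁰ configuration.
With 2 monodentate ligands the coordination number is 2.
A d¹⁰ ion with only two ligands adopts a linear arrangement (sp hybridisation; no CFSE preference).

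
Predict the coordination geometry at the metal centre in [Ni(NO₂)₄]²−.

square planar

Ligand charges: each nitro (N-bound nitrite) is −1. With an overall charge of −2 the nickel centre must be in the +2 oxidation state.
Group 10 minus oxidation state 2 gives a d⁸ configuration.
With 4 monodentate ligands the coordination number is 4.
Nitro (N-bound nitrite) is a strong-field ligand (high in the spectrochemical series).
A 3d d⁸ ion with strong-field ligands gains enough CFSE to favour square planar over tetrahedral.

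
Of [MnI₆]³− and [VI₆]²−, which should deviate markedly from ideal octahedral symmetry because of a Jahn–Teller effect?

[MnI₆]³−: Ligand charges: each iodide is −1. With an overall charge of −3 the manganese centre must be in the +3 oxidation state. Manganese is a group-7 element; Mn(III) is therefore d⁴. Iodide is a weak-field ligand for a first-row metal, so the complex is high-spin. The t₂g³e_g¹ (high-spin) configuration has an unevenly filled e_g set; the Jahn–Teller theorem predicts a tetragonal distortion (typically axial elongation) to lift the degeneracy.
[VI₆]²−: Each iodide is −1; balancing the −2 overall charge requires V(IV). Vanadium is a group-5 element; V(IV) is therefore d¹. The d¹ configuration leaves the e_g set evenly filled (or empty) — no strong Jahn–Teller driving force.

[MnI₆]³−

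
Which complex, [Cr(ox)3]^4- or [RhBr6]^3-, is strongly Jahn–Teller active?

[Cr(ox)3]^4-: Ligand charges: each oxalate is −2. With an overall charge of −4 the chromium centre must be in the +2 oxidation state. Group 6 minus oxidation state 2 gives a d⁴ configuration. Oxalate is a weak-field ligand for a first-row metal, so the complex is high-spin. The t₂g³e_g¹ (high-spin) configuration has an unevenly filled e_g set; the Jahn–Teller theorem predicts a tetragonal distortion (typically axial elongation) to lift the degeneracy.
[RhBr6]^3-: Ligand charges: each bromide is −1. With an overall charge of −3 the rhodium centre must be in the +3 oxidation state. Group 9 minus oxidation state 3 gives a d⁶ configuration. A 4d ion has a large Δₒ and is invariably low-spin. The d⁶ configuration leaves the e_g set evenly filled (or empty) — no strong Jahn–Teller driving force.

[Cr(ox)3]^4-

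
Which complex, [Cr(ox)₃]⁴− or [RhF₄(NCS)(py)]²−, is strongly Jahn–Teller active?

[Cr(ox)₃]⁴−: Each oxalate is −2; balancing the −4 overall charge requires Cr(II). Chromium is a group-6 element; Cr(II) is therefore d⁴. Oxalate is a weak-field ligand for a first-row metal, so the complex is high-spin. The t₂g³e_g¹ (high-spin) configuration has an unevenly filled e_g set; the Jahn–Teller theorem predicts a tetragonal distortion (typically axial elongation) to lift the degeneracy.
[RhF₄(NCS)(py)]²−: Ligand charges: each fluoride is −1; each isothiocyanate is −1; pyridine is neutral. With an overall charge of −2 the rhodium centre must be in the +3 oxidation state. Group 9 minus oxidation state 3 gives a d⁶ configuration. A 4d ion has a large Δₒ and is invariably low-spin. The d⁶ configuration leaves the e_g set evenly filled (or empty) — no strong Jahn–Teller driving force.

[Cr(ox)₃]⁴−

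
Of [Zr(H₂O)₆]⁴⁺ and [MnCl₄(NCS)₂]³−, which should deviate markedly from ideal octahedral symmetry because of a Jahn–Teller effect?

[Zr(H₂O)₆]⁴⁺: Water is neutral; balancing the +4 overall charge requires Zr(IV). Group 4 minus oxidation state 4 gives a d⁰ configuration. The d⁰ configuration leaves the e_g set evenly filled (or empty) — no strong Jahn–Teller driving force.
[MnCl₄(NCS)₂]³−: Ligand charges: each chloride is −1; each isothiocyanate is −1. With an overall charge of −3 the manganese centre must be in the +3 oxidation state. Manganese is a group-7 element; Mn(III) is therefore d⁴. Chloride and isothiocyanate are weak-field ligands for a first-row metal, so the complex is high-spin. The t₂g³e_g¹ (high-spin) configuration has an unevenly filled e_g set; the Jahn–Teller theorem predicts a tetragonal distortion (typically axial elongation) to lift the degeneracy.

[MnCl₄(NCS)₂]³−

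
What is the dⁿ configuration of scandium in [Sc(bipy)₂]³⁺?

d⁰

2,2′-bipyridine is neutral; balancing the +3 overall charge requires Sc(III).
Group 3 minus oxidation state 3 gives a d⁰ configuration.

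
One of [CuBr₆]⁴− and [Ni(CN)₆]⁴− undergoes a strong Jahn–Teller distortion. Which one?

[CuBr₆]⁴−

[CuBr₆]⁴−: Each bromide is −1; balancing the −4 overall charge requires Cu(II). Cu sits in group 11, so the d-electron count is 11 − 2 = 9. The t₂g⁶e_g³ configuration has an unevenly filled e_g set; the Jahn–Teller theorem predicts a tetragonal distortion (typically axial elongation) to lift the degeneracy.
[Ni(CN)₆]⁴−: Summing ligand charges against the −4 overall charge gives an oxidation state of +2 for nickel. Ni sits in group 10, so the d-electron count is 10 − 2 = 8. The d⁸ configuration leaves the e_g set evenly filled (or empty) — no strong Jahn–Teller driving force.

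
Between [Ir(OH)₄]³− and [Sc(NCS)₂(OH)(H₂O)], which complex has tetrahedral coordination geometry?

For [Ir(OH)₄]³−: Each hydroxide is −1; balancing the −3 overall charge requires Ir(I). Ir sits in group 9, so the d-electron count is 9 − 1 = 8. A 5d d⁸ ion has a large crystal-field splitting; square planar leaves the high-energy d_{x²−y²} orbital empty and maximises CFSE. → square planar.
For [Sc(NCS)₂(OH)(H₂O)]: Each isothiocyanate is −1; each hydroxide is −1; water is neutral; balancing the 0 overall charge requires Sc(III). Group 3 minus oxidation state 3 gives a d⁰ configuration. A d⁰ ion has no crystal-field stabilisation preference between square planar and tetrahedral, so four ligands adopt the sterically favoured tetrahedral geometry. → tetrahedral.

[Sc(NCS)₂(OH)(H₂O)]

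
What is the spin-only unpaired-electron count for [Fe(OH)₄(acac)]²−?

Ligand charges: each hydroxide is −1; each acetylacetonate is −1. With an overall charge of −2 the iron centre must be in the +3 oxidation state.
Iron is a group-8 element; Fe(III) is therefore d⁵.
Counting donor atoms: 4×hydroxide (monodentate) → 4 donors; 1×acetylacetonate (bidentate) → 2 donors. Coordination number = 6.
The spin state decides the count: Acetylacetonate and hydroxide are weak-field ligands for a first-row metal, so the complex is high-spin.
An octahedral high-spin d⁵ ion is t₂g³e_g², giving 5 unpaired electrons.

5 unpaired electrons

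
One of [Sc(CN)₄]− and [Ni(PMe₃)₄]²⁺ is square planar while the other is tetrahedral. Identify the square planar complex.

For [Sc(CN)₄]−: Summing ligand charges against the −1 overall charge gives an oxidation state of +3 for scandium. Sc sits in group 3, so the d-electron count is 3 − 3 = 0. A d⁰ ion has no crystal-field stabilisation preference between square planar and tetrahedral, so four ligands adopt the sterically favoured tetrahedral geometry. → tetrahedral.
For [Ni(PMe₃)₄]²⁺: Trimethylphosphine is neutral; balancing the +2 overall charge requires Ni(II). Group 10 minus oxidation state 2 gives a d⁸ configuration. Trimethylphosphine is a strong-field ligand (high in the spectrochemical series). A 3d d⁸ ion with strong-field ligands gains enough CFSE to favour square planar over tetrahedral. → square planar.

[Ni(PMe₃)₄]²⁺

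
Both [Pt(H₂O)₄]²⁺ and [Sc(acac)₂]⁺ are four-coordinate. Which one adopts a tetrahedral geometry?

For [Pt(H₂O)₄]²⁺: Summing ligand charges against the +2 overall charge gives an oxidation state of +2 for platinum. Pt sits in group 10, so the d-electron count is 10 − 2 = 8. A 5d d⁸ ion has a large crystal-field splitting; square planar leaves the high-energy d_{x²−y²} orbital empty and maximises CFSE. → square planar.
For [Sc(acac)₂]⁺: Ligand charges: each acetylacetonate is −1. With an overall charge of +1 the scandium centre must be in the +3 oxidation state. Sc sits in group 3, so the d-electron count is 3 − 3 = 0. A d⁰ ion has no crystal-field stabilisation preference between square planar and tetrahedral, so four ligands adopt the sterically favoured tetrahedral geometry. → tetrahedral.

[Sc(acac)₂]⁺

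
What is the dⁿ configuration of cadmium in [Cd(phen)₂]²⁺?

Ligand charges: 1,10-phenanthroline is neutral. With an overall charge of +2 the cadmium centre must be in the +2 oxidation state.
Cadmium is a group-12 element; Cd(II) is therefore d¹⁰.

d¹⁰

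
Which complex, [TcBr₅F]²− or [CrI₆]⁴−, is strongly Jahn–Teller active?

[CrI₆]⁴−

[TcBr₅F]²−: Summing ligand charges against the −2 overall charge gives an oxidation state of +4 for technetium. Group 7 minus oxidation state 4 gives a d³ configuration. The d³ configuration leaves the e_g set evenly filled (or empty) — no strong Jahn–Teller driving force.
[CrI₆]⁴−: Summing ligand charges against the −4 overall charge gives an oxidation state of +2 for chromium. Chromium is a group-6 element; Cr(II) is therefore d⁴. Iodide is a weak-field ligand for a first-row metal, so the complex is high-spin. The t₂g³e_g¹ (high-spin) configuration has an unevenly filled e_g set; the Jahn–Teller theorem predicts a tetragonal distortion (typically axial elongation) to lift the degeneracy.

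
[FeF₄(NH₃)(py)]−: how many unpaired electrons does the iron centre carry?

5

Each fluoride is −1; ammonia is neutral; pyridine is neutral; balancing the −1 overall charge requires Fe(III).
Fe sits in group 8, so the d-electron count is 8 − 3 = 5.
The spin state decides the count: Fluoride is a weak-field ligand for a first-row metal, so the complex is high-spin.
An octahedral high-spin d⁵ ion is t₂g³e_g², giving 5 unpaired electrons.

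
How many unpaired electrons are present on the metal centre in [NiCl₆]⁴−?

Each chloride is −1; balancing the −4 overall charge requires Ni(II).
Nickel is a group-10 element; Ni(II) is therefore d⁸.
In an octahedral field the d⁸ configuration is t₂g⁶e_g² (only one arrangement possible), giving 2 unpaired electrons.

2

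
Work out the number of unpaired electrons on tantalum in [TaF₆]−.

Each fluoride is −1; balancing the −1 overall charge requires Ta(V).
Group 5 minus oxidation state 5 gives a d⁰ configuration.
In an octahedral field the d⁰ configuration is t₂g⁰e_g⁰, giving 0 unpaired electrons.

0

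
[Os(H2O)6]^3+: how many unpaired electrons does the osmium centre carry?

Summing ligand charges against the +3 overall charge gives an oxidation state of +3 for osmium.
Osmium is a group-8 element; Os(III) is therefore d⁵.
The spin state decides the count: a 5d ion has a large Δₒ and is invariably low-spin.
An octahedral low-spin d⁵ ion is t₂g⁵e_g⁰, giving 1 unpaired electron.

1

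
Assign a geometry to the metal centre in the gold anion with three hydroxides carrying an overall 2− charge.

trigonal planar

Summing ligand charges against the −2 overall charge gives an oxidation state of +1 for gold.
Group 11 minus oxidation state 1 gives a d¹⁰ configuration.
Coordination number: 3.
Three ligands around a d¹⁰ centre minimise repulsion in a trigonal-planar arrangement.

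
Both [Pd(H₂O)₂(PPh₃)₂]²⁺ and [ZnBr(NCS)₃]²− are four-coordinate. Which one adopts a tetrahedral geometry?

[ZnBr(NCS)₃]²−

For [Pd(H₂O)₂(PPh₃)₂]²⁺: Summing ligand charges against the +2 overall charge gives an oxidation state of +2 for palladium. Group 10 minus oxidation state 2 gives a d⁸ configuration. A 4d d⁸ ion has a large crystal-field splitting; square planar leaves the high-energy d_{x²−y²} orbital empty and maximises CFSE. → square planar.
For [ZnBr(NCS)₃]²−: Each bromide is −1; each isothiocyanate is −1; balancing the −2 overall charge requires Zn(II). Group 12 minus oxidation state 2 gives a d¹⁰ configuration. A d¹⁰ ion has no crystal-field stabilisation preference between square planar and tetrahedral, so four ligands adopt the sterically favoured tetrahedral geometry. → tetrahedral.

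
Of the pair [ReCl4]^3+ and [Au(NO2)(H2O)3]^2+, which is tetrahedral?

For [ReCl4]^3+: Summing ligand charges against the +3 overall charge gives an oxidation state of +7 for rhenium. Rhenium is a group-7 element; Re(VII) is therefore d⁰. A d⁰ ion has no crystal-field stabilisation preference between square planar and tetrahedral, so four ligands adopt the sterically favoured tetrahedral geometry. → tetrahedral.
For [Au(NO2)(H2O)3]^2+: Each nitro (N-bound nitrite) is −1; water is neutral; balancing the +2 overall charge requires Au(III). Gold is a group-11 element; Au(III) is therefore d⁸. A 5d d⁸ ion has a large crystal-field splitting; square planar leaves the high-energy d_{x²−y²} orbital empty and maximises CFSE. → square planar.

[ReCl4]^3+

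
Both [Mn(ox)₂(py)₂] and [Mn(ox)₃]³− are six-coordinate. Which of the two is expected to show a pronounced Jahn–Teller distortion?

[Mn(ox)₂(py)₂]: Summing ligand charges against the 0 overall charge gives an oxidation state of +4 for manganese. Group 7 minus oxidation state 4 gives a d³ configuration. The d³ configuration leaves the e_g set evenly filled (or empty) — no strong Jahn–Teller driving force.
[Mn(ox)₃]³−: Ligand charges: each oxalate is −2. With an overall charge of −3 the manganese centre must be in the +3 oxidation state. Mn sits in group 7, so the d-electron count is 7 − 3 = 4. Oxalate is a weak-field ligand for a first-row metal, so the complex is high-spin. The t₂g³e_g¹ (high-spin) configuration has an unevenly filled e_g set; the Jahn–Teller theorem predicts a tetragonal distortion (typically axial elongation) to lift the degeneracy.

[Mn(ox)₃]³−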